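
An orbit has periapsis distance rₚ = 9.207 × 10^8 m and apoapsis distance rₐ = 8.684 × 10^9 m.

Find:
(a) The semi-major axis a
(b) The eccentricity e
rₚ = 9.207 × 10^8 m
rₐ = 8.684 × 10^9 m
(a) a = (rₚ + rₐ)/2 = 4.80235 × 10^9 m ≈ 4.802 × 10^9 m
(b) e = (rₐ − rₚ)/(rₐ + rₚ) = (7.7633 × 10^9) / (9.6047 × 10^9) = 0.808281

Final answer:
(a) a = 4.802 × 10^9 m
(b) e = 0.8083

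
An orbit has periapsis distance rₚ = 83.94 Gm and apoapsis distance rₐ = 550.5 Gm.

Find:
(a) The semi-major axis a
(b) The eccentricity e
rₚ = 83.94 Gm = 8.394 × 10^10 m
rₐ = 550.5 Gm = 5.505 × 10^11 m
(a) a = (rₚ + rₐ)/2 = 3.1722 × 10^11 m ≈ 317.2 Gm
(b) e = (rₐ − rₚ)/(rₐ + rₚ) = (4.6656 × 10^11) / (6.3444 × 10^11) = 0.735389

Final answer:
(a) a = 317.2 Gm
(b) e = 0.7354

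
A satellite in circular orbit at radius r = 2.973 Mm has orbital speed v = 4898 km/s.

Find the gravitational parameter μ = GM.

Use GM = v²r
r = 2.973 Mm = 2.973 × 10^6 m
v = 4898 km/s = 4.898 × 10^6 m/s
v² = 2.39904 × 10^13 m²/s²
GM = v²r = 2.39904 × 10^13 × 2.973 × 10^6 = 7.13235 × 10^19 m³/s²
GM ≈ 7.132 × 10^19 m³/s²

Final answer: GM = 7.132 × 10^19 m³/s²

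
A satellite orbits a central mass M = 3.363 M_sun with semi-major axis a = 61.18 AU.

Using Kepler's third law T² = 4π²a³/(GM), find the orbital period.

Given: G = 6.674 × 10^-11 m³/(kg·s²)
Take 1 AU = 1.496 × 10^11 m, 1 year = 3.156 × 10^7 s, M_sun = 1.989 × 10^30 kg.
M = 3.363 M_sun = 6.68901 × 10^30 kg
GM = G × M = 6.674 × 10^-11 × 6.68901 × 10^30 = 4.46424 × 10^20 m³/s²
a = 61.18 AU = 9.15253 × 10^12 m
a³ = 7.66696 × 10^38 m³
T = 2π √(a³/GM) = 2π √((7.66696 × 10^38) / (4.46424 × 10^20)) = 2π × 1.3105 × 10^9 s
T = 8.23413 × 10^9 s ≈ 260.9 years

Final answer: 260.9 years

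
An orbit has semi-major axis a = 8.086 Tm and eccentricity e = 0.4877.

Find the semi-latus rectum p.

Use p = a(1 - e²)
a = 8.086 Tm = 8.086 × 10^12 m
e = 0.4877,  e² = 0.237851,  1 − e² = 0.762149
p = a(1 − e²) = 8.086 × 10^12 m × 0.762149 = 6.16273 × 10^12 m ≈ 6.163 Tm

Final answer: p = 6.163 Tm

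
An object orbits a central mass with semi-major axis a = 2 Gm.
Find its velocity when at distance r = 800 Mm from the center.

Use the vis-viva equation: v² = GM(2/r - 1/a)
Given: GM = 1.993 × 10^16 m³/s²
a = 2 Gm = 2 × 10^9 m
r = 800 Mm = 8 × 10^8 m
GM = 1.993 × 10^16 m³/s²
2/r − 1/a = 2.5 × 10^-9 − 5 × 10^-10 = 2 × 10^-9 m⁻¹
v² = GM (2/r − 1/a) = 3.986 × 10^7 m²/s²
v = 6313.48 m/s ≈ 6.313 km/s

Final answer: 6.313 km/s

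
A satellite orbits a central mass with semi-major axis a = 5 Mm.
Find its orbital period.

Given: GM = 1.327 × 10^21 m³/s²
a = 5 Mm = 5 × 10^6 m
GM = 1.327 × 10^21 m³/s²
a³ = 1.25 × 10^20 m³
T = 2π √(a³/GM) = 2π √((1.25 × 10^20) / (1.327 × 10^21)) = 2π × 0.306916 s
T = 1.92841 s ≈ 1.928 seconds

Final answer: 1.928 seconds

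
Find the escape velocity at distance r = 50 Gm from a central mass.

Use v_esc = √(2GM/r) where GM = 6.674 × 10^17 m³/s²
r = 50 Gm = 5 × 10^10 m
GM = 6.674 × 10^17 m³/s²
2GM/r = 2 × (6.674 × 10^17) / (5 × 10^10) = 2.6696 × 10^7 m²/s²
v_esc = √(2GM/r) = 5166.82 m/s ≈ 5.167 km/s

Final answer: 5.167 km/s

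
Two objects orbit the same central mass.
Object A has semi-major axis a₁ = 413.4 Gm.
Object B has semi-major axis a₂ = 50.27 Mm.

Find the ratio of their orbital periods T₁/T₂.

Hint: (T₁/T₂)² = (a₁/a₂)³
a₁ = 413.4 Gm = 4.134 × 10^11 m
a₂ = 50.27 Mm = 5.027 × 10^7 m
a₁/a₂ = 8223.59
T₁/T₂ = (a₁/a₂)^(3/2) = (8223.59)^1.5 = 745748

Final answer: T₁/T₂ = 7.457 × 10^5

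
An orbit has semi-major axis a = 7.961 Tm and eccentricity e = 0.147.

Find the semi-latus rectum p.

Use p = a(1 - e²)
a = 7.961 Tm = 7.961 × 10^12 m
e = 0.147,  e² = 0.021609,  1 − e² = 0.978391
p = a(1 − e²) = 7.961 × 10^12 m × 0.978391 = 7.78897 × 10^12 m ≈ 7.789 Tm

Final answer: p = 7.789 Tm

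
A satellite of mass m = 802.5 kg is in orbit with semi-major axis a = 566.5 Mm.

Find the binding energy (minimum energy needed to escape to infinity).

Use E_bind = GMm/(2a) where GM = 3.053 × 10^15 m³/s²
a = 566.5 Mm = 5.665 × 10^8 m
GM = 3.053 × 10^15 m³/s²
m = 802.5 kg
GMm = 3.053 × 10^15 × 802.5 = 2.45003 × 10^18 m³·kg/s²
2a = 1.133 × 10^9 m
E_bind = GMm/(2a) = 2.16243 × 10^9 J ≈ 2.162 GJ

Final answer: 2.162 GJ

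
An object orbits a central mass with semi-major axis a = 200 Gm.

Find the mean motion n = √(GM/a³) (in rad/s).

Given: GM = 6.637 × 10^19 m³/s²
a = 200 Gm = 2 × 10^11 m
GM = 6.637 × 10^19 m³/s²
a³ = 8 × 10^33 m³
GM/a³ = (6.637 × 10^19) / (8 × 10^33) = 8.29625 × 10^-15 s⁻²
n = √(GM/a³) = 9.10838 × 10^-8 rad/s ≈ 9.108 × 10^-8 rad/s

Final answer: n = 9.108 × 10^-8 rad/s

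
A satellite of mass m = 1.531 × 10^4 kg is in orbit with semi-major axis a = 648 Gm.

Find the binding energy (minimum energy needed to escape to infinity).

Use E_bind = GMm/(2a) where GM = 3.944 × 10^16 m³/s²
a = 648 Gm = 6.48 × 10^11 m
GM = 3.944 × 10^16 m³/s²
m = 1.531 × 10^4 kg
GMm = 3.944 × 10^16 × 15310 = 6.03826 × 10^20 m³·kg/s²
2a = 1.296 × 10^12 m
E_bind = GMm/(2a) = 4.65915 × 10^8 J ≈ 465.9 MJ

Final answer: 465.9 MJ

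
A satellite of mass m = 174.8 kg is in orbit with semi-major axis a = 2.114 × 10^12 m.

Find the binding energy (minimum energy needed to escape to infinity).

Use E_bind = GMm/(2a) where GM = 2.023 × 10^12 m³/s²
a = 2.114 × 10^12 m
GM = 2.023 × 10^12 m³/s²
m = 174.8 kg
GMm = 2.023 × 10^12 × 174.8 = 3.5362 × 10^14 m³·kg/s²
2a = 4.228 × 10^12 m
E_bind = GMm/(2a) = 83.6377 J ≈ 83.64 J

Final answer: 83.64 J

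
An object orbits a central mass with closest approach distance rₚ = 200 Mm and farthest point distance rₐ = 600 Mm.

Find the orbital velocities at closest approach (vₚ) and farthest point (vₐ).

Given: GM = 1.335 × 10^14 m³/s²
rₚ = 200 Mm = 2 × 10^8 m
rₐ = 600 Mm = 6 × 10^8 m
GM = 1.335 × 10^14 m³/s²
a = (rₚ + rₐ)/2 = 4 × 10^8 m
Vis-viva: v² = GM (2/r − 1/a)
vₚ² = 1.335 × 10^14 × (1 × 10^-8 − 2.5 × 10^-9) = 1.00125 × 10^6 m²/s²
vₚ = 1000.62 m/s ≈ 1.001 km/s
vₐ² = 1.335 × 10^14 × (3.33333 × 10^-9 − 2.5 × 10^-9) = 111250 m²/s²
vₐ = 333.542 m/s ≈ 333.5 m/s

Final answer: vₚ = 1.001 km/s, vₐ = 333.5 m/s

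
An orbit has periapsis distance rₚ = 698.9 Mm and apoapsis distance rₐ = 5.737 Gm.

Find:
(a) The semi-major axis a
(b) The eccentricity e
rₚ = 698.9 Mm = 6.989 × 10^8 m
rₐ = 5.737 Gm = 5.737 × 10^9 m
(a) a = (rₚ + rₐ)/2 = 3.21795 × 10^9 m ≈ 3.218 Gm
(b) e = (rₐ − rₚ)/(rₐ + rₚ) = (5.0381 × 10^9) / (6.4359 × 10^9) = 0.782812

Final answer:
(a) a = 3.218 Gm
(b) e = 0.7828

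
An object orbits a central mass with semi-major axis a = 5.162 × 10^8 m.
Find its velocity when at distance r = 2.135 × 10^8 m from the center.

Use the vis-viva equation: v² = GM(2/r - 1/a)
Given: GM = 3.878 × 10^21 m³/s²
a = 5.162 × 10^8 m
r = 2.135 × 10^8 m
GM = 3.878 × 10^21 m³/s²
2/r − 1/a = 9.36768 × 10^-9 − 1.93723 × 10^-9 = 7.43045 × 10^-9 m⁻¹
v² = GM (2/r − 1/a) = 2.88153 × 10^13 m²/s²
v = 5.36799 × 10^6 m/s ≈ 5368 km/s

Final answer: 5368 km/s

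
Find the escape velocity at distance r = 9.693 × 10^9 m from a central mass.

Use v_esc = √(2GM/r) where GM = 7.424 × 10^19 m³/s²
r = 9.693 × 10^9 m
GM = 7.424 × 10^19 m³/s²
2GM/r = 2 × (7.424 × 10^19) / (9.693 × 10^9) = 1.53183 × 10^10 m²/s²
v_esc = √(2GM/r) = 123767 m/s ≈ 123.8 km/s

Final answer: 123.8 km/s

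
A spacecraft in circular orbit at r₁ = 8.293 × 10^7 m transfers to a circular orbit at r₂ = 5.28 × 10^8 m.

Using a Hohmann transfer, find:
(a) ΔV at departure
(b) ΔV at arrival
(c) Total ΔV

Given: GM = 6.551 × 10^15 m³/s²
r₁ = 8.293 × 10^7 m
r₂ = 5.28 × 10^8 m
GM = 6.551 × 10^15 m³/s²
Transfer ellipse: a_t = (r₁ + r₂)/2 = 3.05465 × 10^8 m
Circular speed at r₁: v₁ = √(GM/r₁) = 8887.88 m/s
Transfer speed at r₁ (periapsis): v₁ₜ = √(GM(2/r₁ − 1/a_t)) = 11685.1 m/s
(a) ΔV₁ = v₁ₜ − v₁ = 2797.27 m/s ≈ 2.797 km/s
Circular speed at r₂: v₂ = √(GM/r₂) = 3522.39 m/s
Transfer speed at r₂ (apoapsis): v₂ₜ = √(GM(2/r₂ − 1/a_t)) = 1835.32 m/s
(b) ΔV₂ = v₂ − v₂ₜ = 1687.06 m/s ≈ 1.687 km/s
(c) ΔV_total = ΔV₁ + ΔV₂ = 4484.34 m/s ≈ 4.484 km/s

Final answer:
(a) ΔV₁ = 2.797 km/s
(b) ΔV₂ = 1.687 km/s
(c) ΔV_total = 4.484 km/s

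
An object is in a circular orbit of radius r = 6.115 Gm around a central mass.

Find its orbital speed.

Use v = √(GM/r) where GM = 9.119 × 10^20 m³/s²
r = 6.115 Gm = 6.115 × 10^9 m
GM = 9.119 × 10^20 m³/s²
GM/r = (9.119 × 10^20) / (6.115 × 10^9) = 1.49125 × 10^11 m²/s²
v = √(GM/r) = 386167 m/s ≈ 386.2 km/s

Final answer: 386.2 km/s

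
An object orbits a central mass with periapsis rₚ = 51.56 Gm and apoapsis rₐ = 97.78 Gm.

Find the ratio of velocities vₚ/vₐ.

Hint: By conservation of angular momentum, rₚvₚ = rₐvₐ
rₚ = 51.56 Gm = 5.156 × 10^10 m
rₐ = 97.78 Gm = 9.778 × 10^10 m
rₚvₚ = rₐvₐ  ⇒  vₚ/vₐ = rₐ/rₚ
vₚ/vₐ = (9.778 × 10^10) / (5.156 × 10^10) = 1.89643

Final answer: vₚ/vₐ = 1.896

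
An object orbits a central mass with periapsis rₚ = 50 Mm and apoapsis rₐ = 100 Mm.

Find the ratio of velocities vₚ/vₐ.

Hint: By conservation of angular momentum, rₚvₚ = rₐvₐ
rₚ = 50 Mm = 5 × 10^7 m
rₐ = 100 Mm = 1 × 10^8 m
rₚvₚ = rₐvₐ  ⇒  vₚ/vₐ = rₐ/rₚ
vₚ/vₐ = (1 × 10^8) / (5 × 10^7) = 2

Final answer: vₚ/vₐ = 2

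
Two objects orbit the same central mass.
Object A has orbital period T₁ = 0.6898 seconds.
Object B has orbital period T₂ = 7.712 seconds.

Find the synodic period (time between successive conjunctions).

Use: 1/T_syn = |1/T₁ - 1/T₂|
T₁ = 0.6898 seconds
T₂ = 7.712 seconds
1/T₁ = 1.4497 s⁻¹
1/T₂ = 0.129668 s⁻¹
|1/T₁ − 1/T₂| = 1.32003 s⁻¹
T_syn = 1 / |1/T₁ − 1/T₂| = 0.75756 s ≈ 0.7576 seconds

Final answer: T_syn = 0.7576 seconds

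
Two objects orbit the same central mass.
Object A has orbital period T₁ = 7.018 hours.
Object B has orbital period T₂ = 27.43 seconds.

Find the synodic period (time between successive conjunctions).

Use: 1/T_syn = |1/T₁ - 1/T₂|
T₁ = 7.018 hours = 25264.8 s
T₂ = 27.43 seconds
1/T₁ = 3.95808 × 10^-5 s⁻¹
1/T₂ = 0.0364564 s⁻¹
|1/T₁ − 1/T₂| = 0.0364169 s⁻¹
T_syn = 1 / |1/T₁ − 1/T₂| = 27.4598 s ≈ 27.46 seconds

Final answer: T_syn = 27.46 seconds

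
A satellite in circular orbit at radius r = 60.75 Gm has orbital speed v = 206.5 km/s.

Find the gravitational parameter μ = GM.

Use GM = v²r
r = 60.75 Gm = 6.075 × 10^10 m
v = 206.5 km/s = 206500 m/s
v² = 4.26422 × 10^10 m²/s²
GM = v²r = 4.26422 × 10^10 × 6.075 × 10^10 = 2.59052 × 10^21 m³/s²
GM ≈ 2.591 × 10^21 m³/s²

Final answer: GM = 2.591 × 10^21 m³/s²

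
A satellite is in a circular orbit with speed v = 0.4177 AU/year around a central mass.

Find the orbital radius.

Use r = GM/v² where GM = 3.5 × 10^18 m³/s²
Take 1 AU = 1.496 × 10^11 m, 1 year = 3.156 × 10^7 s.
v = 0.4177 AU/year = 1979.97 m/s
GM = 3.5 × 10^18 m³/s²
v² = 3.92029 × 10^6 m²/s²
r = GM/v² = (3.5 × 10^18) / (3.92029 × 10^6) = 8.92791 × 10^11 m ≈ 5.968 AU

Final answer: 5.968 AU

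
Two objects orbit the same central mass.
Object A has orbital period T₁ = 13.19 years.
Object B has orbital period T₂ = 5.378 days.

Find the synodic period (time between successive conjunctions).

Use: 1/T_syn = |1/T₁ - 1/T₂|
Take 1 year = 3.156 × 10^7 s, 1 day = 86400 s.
T₁ = 13.19 years = 4.16276 × 10^8 s
T₂ = 5.378 days = 464659 s
1/T₁ = 2.40225 × 10^-9 s⁻¹
1/T₂ = 2.15211 × 10^-6 s⁻¹
|1/T₁ − 1/T₂| = 2.14971 × 10^-6 s⁻¹
T_syn = 1 / |1/T₁ − 1/T₂| = 465178 s ≈ 5.384 days

Final answer: T_syn = 5.384 days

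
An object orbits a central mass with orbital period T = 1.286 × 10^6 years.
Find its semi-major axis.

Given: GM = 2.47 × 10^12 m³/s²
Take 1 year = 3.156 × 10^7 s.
T = 1.286 × 10^6 years = 4.05862 × 10^13 s
GM = 2.47 × 10^12 m³/s²
Kepler's third law: a³ = GM T² / (4π²)
T² = 1.64724 × 10^27 s²
a³ = (2.47 × 10^12) × (1.64724 × 10^27) / (4π²) = 1.03061 × 10^38 m³
a = (a³)^(1/3) = 4.68847 × 10^12 m ≈ 4.688 Tm

Final answer: 4.688 Tm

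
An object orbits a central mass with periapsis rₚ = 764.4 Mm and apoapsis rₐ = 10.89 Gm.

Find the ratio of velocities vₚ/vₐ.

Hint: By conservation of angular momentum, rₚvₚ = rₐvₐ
rₚ = 764.4 Mm = 7.644 × 10^8 m
rₐ = 10.89 Gm = 1.089 × 10^10 m
rₚvₚ = rₐvₐ  ⇒  vₚ/vₐ = rₐ/rₚ
vₚ/vₐ = (1.089 × 10^10) / (7.644 × 10^8) = 14.2465

Final answer: vₚ/vₐ = 14.25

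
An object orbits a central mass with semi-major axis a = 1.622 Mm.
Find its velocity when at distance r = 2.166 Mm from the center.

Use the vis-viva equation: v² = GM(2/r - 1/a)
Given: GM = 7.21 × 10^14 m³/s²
a = 1.622 Mm = 1.622 × 10^6 m
r = 2.166 Mm = 2.166 × 10^6 m
GM = 7.21 × 10^14 m³/s²
2/r − 1/a = 9.23361 × 10^-7 − 6.16523 × 10^-7 = 3.06838 × 10^-7 m⁻¹
v² = GM (2/r − 1/a) = 2.2123 × 10^8 m²/s²
v = 14873.8 m/s ≈ 14.87 km/s

Final answer: 14.87 km/s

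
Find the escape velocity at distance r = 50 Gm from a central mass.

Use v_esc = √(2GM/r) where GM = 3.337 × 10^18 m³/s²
r = 50 Gm = 5 × 10^10 m
GM = 3.337 × 10^18 m³/s²
2GM/r = 2 × (3.337 × 10^18) / (5 × 10^10) = 1.3348 × 10^8 m²/s²
v_esc = √(2GM/r) = 11553.4 m/s ≈ 11.55 km/s

Final answer: 11.55 km/s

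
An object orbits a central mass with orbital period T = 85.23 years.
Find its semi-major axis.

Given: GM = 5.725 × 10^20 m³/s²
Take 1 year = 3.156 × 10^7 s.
T = 85.23 years = 2.68986 × 10^9 s
GM = 5.725 × 10^20 m³/s²
Kepler's third law: a³ = GM T² / (4π²)
T² = 7.23534 × 10^18 s²
a³ = (5.725 × 10^20) × (7.23534 × 10^18) / (4π²) = 1.04924 × 10^38 m³
a = (a³)^(1/3) = 4.71656 × 10^12 m ≈ 4.717 Tm

Final answer: 4.717 Tm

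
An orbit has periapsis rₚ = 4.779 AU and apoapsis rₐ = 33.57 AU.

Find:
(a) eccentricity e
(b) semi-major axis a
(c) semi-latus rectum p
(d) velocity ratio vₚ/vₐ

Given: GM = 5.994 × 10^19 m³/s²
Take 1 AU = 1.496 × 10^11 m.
rₚ = 4.779 AU = 7.14938 × 10^11 m
rₐ = 33.57 AU = 5.02207 × 10^12 m
GM = 5.994 × 10^19 m³/s²
a = (rₚ + rₐ)/2 = 2.86851 × 10^12 m
e = (rₐ − rₚ)/(rₐ + rₚ) = (4.30713 × 10^12) / (5.73701 × 10^12) = 0.750763
(a) e = 0.750763 ≈ 0.7508
(b) a = 2.86851 × 10^12 m ≈ 19.17 AU
(c) 1 − e² = 0.436355;  p = a(1 − e²) = 2.86851 × 10^12 × 0.436355 = 1.25169 × 10^12 m ≈ 8.367 AU
(d) vₚ/vₐ = rₐ/rₚ (angular momentum) = (5.02207 × 10^12) / (7.14938 × 10^11) = 7.02448 ≈ 7.024

Final answer:
(a) eccentricity e = 0.7508
(b) semi-major axis a = 19.17 AU
(c) semi-latus rectum p = 8.367 AU
(d) velocity ratio vₚ/vₐ = 7.024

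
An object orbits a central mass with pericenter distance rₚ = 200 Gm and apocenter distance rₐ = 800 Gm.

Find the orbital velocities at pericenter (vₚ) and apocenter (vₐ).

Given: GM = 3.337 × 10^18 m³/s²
rₚ = 200 Gm = 2 × 10^11 m
rₐ = 800 Gm = 8 × 10^11 m
GM = 3.337 × 10^18 m³/s²
a = (rₚ + rₐ)/2 = 5 × 10^11 m
Vis-viva: v² = GM (2/r − 1/a)
vₚ² = 3.337 × 10^18 × (1 × 10^-11 − 2 × 10^-12) = 2.6696 × 10^7 m²/s²
vₚ = 5166.82 m/s ≈ 5.167 km/s
vₐ² = 3.337 × 10^18 × (2.5 × 10^-12 − 2 × 10^-12) = 1.6685 × 10^6 m²/s²
vₐ = 1291.7 m/s ≈ 1.292 km/s

Final answer: vₚ = 5.167 km/s, vₐ = 1.292 km/s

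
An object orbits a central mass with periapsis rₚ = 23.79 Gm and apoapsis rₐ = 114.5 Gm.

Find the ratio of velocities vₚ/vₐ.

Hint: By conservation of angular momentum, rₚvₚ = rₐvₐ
rₚ = 23.79 Gm = 2.379 × 10^10 m
rₐ = 114.5 Gm = 1.145 × 10^11 m
rₚvₚ = rₐvₐ  ⇒  vₚ/vₐ = rₐ/rₚ
vₚ/vₐ = (1.145 × 10^11) / (2.379 × 10^10) = 4.81295

Final answer: vₚ/vₐ = 4.813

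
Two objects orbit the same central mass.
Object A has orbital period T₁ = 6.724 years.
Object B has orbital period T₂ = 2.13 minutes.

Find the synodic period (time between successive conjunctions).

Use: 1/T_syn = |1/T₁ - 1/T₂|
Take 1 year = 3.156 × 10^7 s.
T₁ = 6.724 years = 2.12209 × 10^8 s
T₂ = 2.13 minutes = 127.8 s
1/T₁ = 4.71233 × 10^-9 s⁻¹
1/T₂ = 0.00782473 s⁻¹
|1/T₁ − 1/T₂| = 0.00782472 s⁻¹
T_syn = 1 / |1/T₁ − 1/T₂| = 127.8 s ≈ 2.13 minutes

Final answer: T_syn = 2.13 minutes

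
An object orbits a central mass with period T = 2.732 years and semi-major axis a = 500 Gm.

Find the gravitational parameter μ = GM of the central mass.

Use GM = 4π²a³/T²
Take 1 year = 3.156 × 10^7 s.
T = 2.732 years = 8.62219 × 10^7 s
a = 500 Gm = 5 × 10^11 m
a³ = 1.25 × 10^35 m³
T² = 7.43422 × 10^15 s²
GM = 4π² × (1.25 × 10^35) / (7.43422 × 10^15) = 6.63796 × 10^20 m³/s²
GM ≈ 6.638 × 10^20 m³/s²

Final answer: GM = 6.638 × 10^20 m³/s²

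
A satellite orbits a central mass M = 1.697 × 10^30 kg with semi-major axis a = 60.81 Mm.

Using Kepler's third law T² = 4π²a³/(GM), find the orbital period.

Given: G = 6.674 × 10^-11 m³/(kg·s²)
M = 1.697 × 10^30 kg
GM = G × M = 6.674 × 10^-11 × 1.697 × 10^30 = 1.13258 × 10^20 m³/s²
a = 60.81 Mm = 6.081 × 10^7 m
a³ = 2.24867 × 10^23 m³
T = 2π √(a³/GM) = 2π √((2.24867 × 10^23) / (1.13258 × 10^20)) = 2π × 44.5583 s
T = 279.968 s ≈ 4.666 minutes

Final answer: 4.666 minutes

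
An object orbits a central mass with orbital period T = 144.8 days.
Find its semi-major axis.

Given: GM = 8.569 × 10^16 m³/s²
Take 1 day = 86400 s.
T = 144.8 days = 1.25107 × 10^7 s
GM = 8.569 × 10^16 m³/s²
Kepler's third law: a³ = GM T² / (4π²)
T² = 1.56518 × 10^14 s²
a³ = (8.569 × 10^16) × (1.56518 × 10^14) / (4π²) = 3.39731 × 10^29 m³
a = (a³)^(1/3) = 6.97769 × 10^9 m ≈ 6.978 × 10^9 m

Final answer: 6.978 × 10^9 m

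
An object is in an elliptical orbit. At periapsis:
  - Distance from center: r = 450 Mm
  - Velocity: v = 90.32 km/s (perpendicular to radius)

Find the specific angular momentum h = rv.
r = 450 Mm = 4.5 × 10^8 m
v = 90.32 km/s = 90320 m/s
h = rv = 4.5 × 10^8 × 90320 = 4.0644 × 10^13 m²/s ≈ 4.064 × 10^13 m²/s

Final answer: h = 4.064 × 10^13 m²/s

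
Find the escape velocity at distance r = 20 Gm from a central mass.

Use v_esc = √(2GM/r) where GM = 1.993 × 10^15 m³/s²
r = 20 Gm = 2 × 10^10 m
GM = 1.993 × 10^15 m³/s²
2GM/r = 2 × (1.993 × 10^15) / (2 × 10^10) = 199300 m²/s²
v_esc = √(2GM/r) = 446.43 m/s ≈ 446.4 m/s

Final answer: 446.4 m/s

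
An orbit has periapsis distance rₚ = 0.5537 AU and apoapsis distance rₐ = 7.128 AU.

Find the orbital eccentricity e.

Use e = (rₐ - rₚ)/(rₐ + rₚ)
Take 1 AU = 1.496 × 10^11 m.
rₚ = 0.5537 AU = 8.28335 × 10^10 m
rₐ = 7.128 AU = 1.06635 × 10^12 m
rₐ − rₚ = 9.83515 × 10^11 m
rₐ + rₚ = 1.14918 × 10^12 m
e = (rₐ − rₚ)/(rₐ + rₚ) = 0.855839

Final answer: e = 0.8558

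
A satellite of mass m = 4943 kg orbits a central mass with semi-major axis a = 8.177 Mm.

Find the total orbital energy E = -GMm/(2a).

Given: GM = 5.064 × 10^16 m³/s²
a = 8.177 Mm = 8.177 × 10^6 m
GM = 5.064 × 10^16 m³/s²
2a = 1.6354 × 10^7 m
GMm = 5.064 × 10^16 × 4943 = 2.50314 × 10^20 m³·kg/s²
E = −GMm/(2a) = -1.5306 × 10^13 J ≈ -15.31 TJ

Final answer: -15.31 TJ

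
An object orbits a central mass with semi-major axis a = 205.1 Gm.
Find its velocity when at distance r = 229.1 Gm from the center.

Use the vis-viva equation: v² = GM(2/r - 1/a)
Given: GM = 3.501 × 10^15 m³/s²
a = 205.1 Gm = 2.051 × 10^11 m
r = 229.1 Gm = 2.291 × 10^11 m
GM = 3.501 × 10^15 m³/s²
2/r − 1/a = 8.72981 × 10^-12 − 4.87567 × 10^-12 = 3.85414 × 10^-12 m⁻¹
v² = GM (2/r − 1/a) = 13493.4 m²/s²
v = 116.161 m/s ≈ 116.2 m/s

Final answer: 116.2 m/s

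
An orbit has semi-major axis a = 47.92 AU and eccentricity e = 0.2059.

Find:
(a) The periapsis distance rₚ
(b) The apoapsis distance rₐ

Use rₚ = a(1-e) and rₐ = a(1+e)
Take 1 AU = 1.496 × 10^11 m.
a = 47.92 AU = 7.16883 × 10^12 m
e = 0.2059:  1 − e = 0.7941,  1 + e = 1.2059
(a) rₚ = a(1 − e) = 7.16883 × 10^12 m × 0.7941 = 5.69277 × 10^12 m ≈ 38.05 AU
(b) rₐ = a(1 + e) = 7.16883 × 10^12 m × 1.2059 = 8.64489 × 10^12 m ≈ 57.79 AU

Final answer:
(a) rₚ = 38.05 AU
(b) rₐ = 57.79 AU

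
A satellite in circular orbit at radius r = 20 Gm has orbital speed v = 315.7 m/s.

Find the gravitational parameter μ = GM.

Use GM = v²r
r = 20 Gm = 2 × 10^10 m
v = 315.7 m/s
v² = 99666.5 m²/s²
GM = v²r = 99666.5 × 2 × 10^10 = 1.99333 × 10^15 m³/s²
GM ≈ 1.993 × 10^15 m³/s²

Final answer: GM = 1.993 × 10^15 m³/s²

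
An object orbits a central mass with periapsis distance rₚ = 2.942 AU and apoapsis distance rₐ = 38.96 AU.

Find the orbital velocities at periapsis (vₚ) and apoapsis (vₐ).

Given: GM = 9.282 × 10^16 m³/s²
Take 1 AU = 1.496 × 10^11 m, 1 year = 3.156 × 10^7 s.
rₚ = 2.942 AU = 4.40123 × 10^11 m
rₐ = 38.96 AU = 5.82842 × 10^12 m
GM = 9.282 × 10^16 m³/s²
a = (rₚ + rₐ)/2 = 3.13427 × 10^12 m
Vis-viva: v² = GM (2/r − 1/a)
vₚ² = 9.282 × 10^16 × (4.54418 × 10^-12 − 3.19054 × 10^-13) = 392176 m²/s²
vₚ = 626.24 m/s ≈ 0.1321 AU/year
vₐ² = 9.282 × 10^16 × (3.43146 × 10^-13 − 3.19054 × 10^-13) = 2236.29 m²/s²
vₐ = 47.2895 m/s ≈ 47.29 m/s

Final answer: vₚ = 0.1321 AU/year, vₐ = 47.29 m/s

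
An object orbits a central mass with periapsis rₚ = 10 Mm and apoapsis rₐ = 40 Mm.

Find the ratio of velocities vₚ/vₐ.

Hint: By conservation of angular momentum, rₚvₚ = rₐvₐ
rₚ = 10 Mm = 1 × 10^7 m
rₐ = 40 Mm = 4 × 10^7 m
rₚvₚ = rₐvₐ  ⇒  vₚ/vₐ = rₐ/rₚ
vₚ/vₐ = (4 × 10^7) / (1 × 10^7) = 4

Final answer: vₚ/vₐ = 4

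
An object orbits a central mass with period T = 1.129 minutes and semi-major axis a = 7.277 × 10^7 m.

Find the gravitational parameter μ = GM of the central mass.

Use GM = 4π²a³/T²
T = 1.129 minutes = 67.74 s
a = 7.277 × 10^7 m
a³ = 3.85352 × 10^23 m³
T² = 4588.71 s²
GM = 4π² × (3.85352 × 10^23) / 4588.71 = 3.31533 × 10^21 m³/s²
GM ≈ 3.315 × 10^21 m³/s²

Final answer: GM = 3.315 × 10^21 m³/s²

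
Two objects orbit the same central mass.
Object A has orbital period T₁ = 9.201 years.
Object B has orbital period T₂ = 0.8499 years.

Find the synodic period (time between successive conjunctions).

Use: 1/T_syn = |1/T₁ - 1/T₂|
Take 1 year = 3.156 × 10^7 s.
T₁ = 9.201 years = 2.90384 × 10^8 s
T₂ = 0.8499 years = 2.68228 × 10^7 s
1/T₁ = 3.44372 × 10^-9 s⁻¹
1/T₂ = 3.72817 × 10^-8 s⁻¹
|1/T₁ − 1/T₂| = 3.38379 × 10^-8 s⁻¹
T_syn = 1 / |1/T₁ − 1/T₂| = 2.95526 × 10^7 s ≈ 0.9364 years

Final answer: T_syn = 0.9364 years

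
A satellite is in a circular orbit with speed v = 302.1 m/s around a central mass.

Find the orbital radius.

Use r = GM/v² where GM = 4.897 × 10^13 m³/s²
v = 302.1 m/s
GM = 4.897 × 10^13 m³/s²
v² = 91264.4 m²/s²
r = GM/v² = (4.897 × 10^13) / 91264.4 = 5.36573 × 10^8 m ≈ 5.366 × 10^8 m

Final answer: 5.366 × 10^8 m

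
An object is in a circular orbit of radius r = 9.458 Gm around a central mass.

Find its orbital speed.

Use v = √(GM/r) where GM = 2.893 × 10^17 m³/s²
r = 9.458 Gm = 9.458 × 10^9 m
GM = 2.893 × 10^17 m³/s²
GM/r = (2.893 × 10^17) / (9.458 × 10^9) = 3.05879 × 10^7 m²/s²
v = √(GM/r) = 5530.63 m/s ≈ 5.531 km/s

Final answer: 5.531 km/s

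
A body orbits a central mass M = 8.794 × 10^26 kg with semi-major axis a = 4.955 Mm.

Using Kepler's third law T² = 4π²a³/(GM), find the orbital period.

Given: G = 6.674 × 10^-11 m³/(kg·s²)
M = 8.794 × 10^26 kg
GM = G × M = 6.674 × 10^-11 × 8.794 × 10^26 = 5.86912 × 10^16 m³/s²
a = 4.955 Mm = 4.955 × 10^6 m
a³ = 1.21655 × 10^20 m³
T = 2π √(a³/GM) = 2π √((1.21655 × 10^20) / (5.86912 × 10^16)) = 2π × 45.5281 s
T = 286.061 s ≈ 4.768 minutes

Final answer: 4.768 minutes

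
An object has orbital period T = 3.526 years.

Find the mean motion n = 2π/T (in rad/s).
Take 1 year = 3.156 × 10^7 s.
T = 3.526 years = 1.11281 × 10^8 s
n = 2π / (1.11281 × 10^8 s) = 5.64626 × 10^-8 rad/s ≈ 5.646 × 10^-8 rad/s

Final answer: n = 5.646 × 10^-8 rad/s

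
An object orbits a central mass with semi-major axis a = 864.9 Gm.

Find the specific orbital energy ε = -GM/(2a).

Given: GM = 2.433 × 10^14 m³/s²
a = 864.9 Gm = 8.649 × 10^11 m
GM = 2.433 × 10^14 m³/s²
2a = 1.7298 × 10^12 m
ε = −GM/(2a) = -140.652 J/kg ≈ -140.7 J/kg

Final answer: -140.7 J/kg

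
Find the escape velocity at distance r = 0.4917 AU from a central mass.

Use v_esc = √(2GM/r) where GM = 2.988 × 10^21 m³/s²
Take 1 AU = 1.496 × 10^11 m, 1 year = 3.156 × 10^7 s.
r = 0.4917 AU = 7.35583 × 10^10 m
GM = 2.988 × 10^21 m³/s²
2GM/r = 2 × (2.988 × 10^21) / (7.35583 × 10^10) = 8.12417 × 10^10 m²/s²
v_esc = √(2GM/r) = 285029 m/s ≈ 60.13 AU/year

Final answer: 60.13 AU/year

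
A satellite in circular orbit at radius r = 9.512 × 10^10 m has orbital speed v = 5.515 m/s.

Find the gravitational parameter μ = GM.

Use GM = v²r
r = 9.512 × 10^10 m
v = 5.515 m/s
v² = 30.4152 m²/s²
GM = v²r = 30.4152 × 9.512 × 10^10 = 2.8931 × 10^12 m³/s²
GM ≈ 2.893 × 10^12 m³/s²

Final answer: GM = 2.893 × 10^12 m³/s²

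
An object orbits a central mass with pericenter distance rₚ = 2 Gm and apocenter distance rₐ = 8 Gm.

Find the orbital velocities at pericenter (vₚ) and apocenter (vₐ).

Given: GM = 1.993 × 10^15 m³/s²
rₚ = 2 Gm = 2 × 10^9 m
rₐ = 8 Gm = 8 × 10^9 m
GM = 1.993 × 10^15 m³/s²
a = (rₚ + rₐ)/2 = 5 × 10^9 m
Vis-viva: v² = GM (2/r − 1/a)
vₚ² = 1.993 × 10^15 × (1 × 10^-9 − 2 × 10^-10) = 1.5944 × 10^6 m²/s²
vₚ = 1262.7 m/s ≈ 1.263 km/s
vₐ² = 1.993 × 10^15 × (2.5 × 10^-10 − 2 × 10^-10) = 99650 m²/s²
vₐ = 315.674 m/s ≈ 315.7 m/s

Final answer: vₚ = 1.263 km/s, vₐ = 315.7 m/s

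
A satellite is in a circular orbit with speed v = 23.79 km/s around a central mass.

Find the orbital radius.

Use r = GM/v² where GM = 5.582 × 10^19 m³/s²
v = 23.79 km/s = 23790 m/s
GM = 5.582 × 10^19 m³/s²
v² = 5.65964 × 10^8 m²/s²
r = GM/v² = (5.582 × 10^19) / (5.65964 × 10^8) = 9.86282 × 10^10 m ≈ 9.863 × 10^10 m

Final answer: 9.863 × 10^10 m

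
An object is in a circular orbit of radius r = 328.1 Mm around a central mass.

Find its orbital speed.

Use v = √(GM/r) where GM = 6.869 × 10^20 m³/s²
r = 328.1 Mm = 3.281 × 10^8 m
GM = 6.869 × 10^20 m³/s²
GM/r = (6.869 × 10^20) / (3.281 × 10^8) = 2.09357 × 10^12 m²/s²
v = √(GM/r) = 1.44692 × 10^6 m/s ≈ 1447 km/s

Final answer: 1447 km/s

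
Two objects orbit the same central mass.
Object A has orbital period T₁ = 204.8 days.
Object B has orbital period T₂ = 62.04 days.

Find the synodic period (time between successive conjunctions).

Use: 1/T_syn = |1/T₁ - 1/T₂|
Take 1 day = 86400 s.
T₁ = 204.8 days = 1.76947 × 10^7 s
T₂ = 62.04 days = 5.36026 × 10^6 s
1/T₁ = 5.6514 × 10^-8 s⁻¹
1/T₂ = 1.86558 × 10^-7 s⁻¹
|1/T₁ − 1/T₂| = 1.30044 × 10^-7 s⁻¹
T_syn = 1 / |1/T₁ − 1/T₂| = 7.68969 × 10^6 s ≈ 89 days

Final answer: T_syn = 89 days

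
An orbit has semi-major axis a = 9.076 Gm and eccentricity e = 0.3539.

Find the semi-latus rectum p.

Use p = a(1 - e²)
a = 9.076 Gm = 9.076 × 10^9 m
e = 0.3539,  e² = 0.125245,  1 − e² = 0.874755
p = a(1 − e²) = 9.076 × 10^9 m × 0.874755 = 7.93927 × 10^9 m ≈ 7.939 Gm

Final answer: p = 7.939 Gm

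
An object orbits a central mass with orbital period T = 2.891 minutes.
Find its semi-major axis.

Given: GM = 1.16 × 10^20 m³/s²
T = 2.891 minutes = 173.46 s
GM = 1.16 × 10^20 m³/s²
Kepler's third law: a³ = GM T² / (4π²)
T² = 30088.4 s²
a³ = (1.16 × 10^20) × 30088.4 / (4π²) = 8.84091 × 10^22 m³
a = (a³)^(1/3) = 4.45484 × 10^7 m ≈ 44.55 Mm

Final answer: 44.55 Mm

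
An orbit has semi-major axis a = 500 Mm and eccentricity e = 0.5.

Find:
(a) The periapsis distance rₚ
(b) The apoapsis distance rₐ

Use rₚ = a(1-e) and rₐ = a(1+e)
a = 500 Mm = 5 × 10^8 m
e = 0.5:  1 − e = 0.5,  1 + e = 1.5
(a) rₚ = a(1 − e) = 5 × 10^8 m × 0.5 = 2.5 × 10^8 m ≈ 250 Mm
(b) rₐ = a(1 + e) = 5 × 10^8 m × 1.5 = 7.5 × 10^8 m ≈ 750 Mm

Final answer:
(a) rₚ = 250 Mm
(b) rₐ = 750 Mm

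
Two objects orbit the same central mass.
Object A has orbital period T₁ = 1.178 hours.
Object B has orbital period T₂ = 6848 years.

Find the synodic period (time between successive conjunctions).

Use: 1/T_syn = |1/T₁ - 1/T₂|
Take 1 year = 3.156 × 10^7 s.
T₁ = 1.178 hours = 4240.8 s
T₂ = 6848 years = 2.16123 × 10^11 s
1/T₁ = 0.000235805 s⁻¹
1/T₂ = 4.627 × 10^-12 s⁻¹
|1/T₁ − 1/T₂| = 0.000235805 s⁻¹
T_syn = 1 / |1/T₁ − 1/T₂| = 4240.8 s ≈ 1.178 hours

Final answer: T_syn = 1.178 hours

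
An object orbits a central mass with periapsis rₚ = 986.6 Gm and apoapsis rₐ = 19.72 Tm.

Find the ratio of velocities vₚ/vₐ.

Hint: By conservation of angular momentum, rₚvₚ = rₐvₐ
rₚ = 986.6 Gm = 9.866 × 10^11 m
rₐ = 19.72 Tm = 1.972 × 10^13 m
rₚvₚ = rₐvₐ  ⇒  vₚ/vₐ = rₐ/rₚ
vₚ/vₐ = (1.972 × 10^13) / (9.866 × 10^11) = 19.9878

Final answer: vₚ/vₐ = 19.99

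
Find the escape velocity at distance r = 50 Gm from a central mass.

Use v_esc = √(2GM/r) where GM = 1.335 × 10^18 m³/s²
r = 50 Gm = 5 × 10^10 m
GM = 1.335 × 10^18 m³/s²
2GM/r = 2 × (1.335 × 10^18) / (5 × 10^10) = 5.34 × 10^7 m²/s²
v_esc = √(2GM/r) = 7307.53 m/s ≈ 7.308 km/s

Final answer: 7.308 km/s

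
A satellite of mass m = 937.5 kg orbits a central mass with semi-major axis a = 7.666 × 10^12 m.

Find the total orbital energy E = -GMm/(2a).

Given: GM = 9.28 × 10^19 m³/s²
a = 7.666 × 10^12 m
GM = 9.28 × 10^19 m³/s²
2a = 1.5332 × 10^13 m
GMm = 9.28 × 10^19 × 937.5 = 8.7 × 10^22 m³·kg/s²
E = −GMm/(2a) = -5.67441 × 10^9 J ≈ -5.674 GJ

Final answer: -5.674 GJ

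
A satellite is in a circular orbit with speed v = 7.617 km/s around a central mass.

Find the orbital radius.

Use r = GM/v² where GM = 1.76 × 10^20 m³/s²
v = 7.617 km/s = 7617 m/s
GM = 1.76 × 10^20 m³/s²
v² = 5.80187 × 10^7 m²/s²
r = GM/v² = (1.76 × 10^20) / (5.80187 × 10^7) = 3.03351 × 10^12 m ≈ 3.034 × 10^12 m

Final answer: 3.034 × 10^12 m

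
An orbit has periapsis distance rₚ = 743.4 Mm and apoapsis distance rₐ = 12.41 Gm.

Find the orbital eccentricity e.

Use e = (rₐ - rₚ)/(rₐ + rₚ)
rₚ = 743.4 Mm = 7.434 × 10^8 m
rₐ = 12.41 Gm = 1.241 × 10^10 m
rₐ − rₚ = 1.16666 × 10^10 m
rₐ + rₚ = 1.31534 × 10^10 m
e = (rₐ − rₚ)/(rₐ + rₚ) = 0.886965

Final answer: e = 0.887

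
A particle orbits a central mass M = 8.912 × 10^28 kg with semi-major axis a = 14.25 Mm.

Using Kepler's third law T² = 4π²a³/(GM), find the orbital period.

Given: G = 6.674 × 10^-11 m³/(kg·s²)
M = 8.912 × 10^28 kg
GM = G × M = 6.674 × 10^-11 × 8.912 × 10^28 = 5.94787 × 10^18 m³/s²
a = 14.25 Mm = 1.425 × 10^7 m
a³ = 2.89364 × 10^21 m³
T = 2π √(a³/GM) = 2π √((2.89364 × 10^21) / (5.94787 × 10^18)) = 2π × 22.0568 s
T = 138.587 s ≈ 2.31 minutes

Final answer: 2.31 minutes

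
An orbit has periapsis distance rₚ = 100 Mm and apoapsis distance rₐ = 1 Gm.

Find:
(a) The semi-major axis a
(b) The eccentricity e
rₚ = 100 Mm = 1 × 10^8 m
rₐ = 1 Gm = 1 × 10^9 m
(a) a = (rₚ + rₐ)/2 = 5.5 × 10^8 m ≈ 550 Mm
(b) e = (rₐ − rₚ)/(rₐ + rₚ) = (9 × 10^8) / (1.1 × 10^9) = 0.818182

Final answer:
(a) a = 550 Mm
(b) e = 0.8182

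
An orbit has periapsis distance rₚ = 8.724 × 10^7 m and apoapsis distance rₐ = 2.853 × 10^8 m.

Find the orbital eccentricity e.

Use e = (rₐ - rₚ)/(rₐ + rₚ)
rₚ = 8.724 × 10^7 m
rₐ = 2.853 × 10^8 m
rₐ − rₚ = 1.9806 × 10^8 m
rₐ + rₚ = 3.7254 × 10^8 m
e = (rₐ − rₚ)/(rₐ + rₚ) = 0.531648

Final answer: e = 0.5316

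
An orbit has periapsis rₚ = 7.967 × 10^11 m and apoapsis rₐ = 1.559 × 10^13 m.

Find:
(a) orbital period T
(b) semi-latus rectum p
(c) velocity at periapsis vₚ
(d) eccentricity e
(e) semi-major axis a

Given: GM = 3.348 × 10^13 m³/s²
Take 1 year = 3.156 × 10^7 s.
rₚ = 7.967 × 10^11 m
rₐ = 1.559 × 10^13 m
GM = 3.348 × 10^13 m³/s²
a = (rₚ + rₐ)/2 = 8.19335 × 10^12 m
e = (rₐ − rₚ)/(rₐ + rₚ) = (1.47933 × 10^13) / (1.63867 × 10^13) = 0.902763
(a) a³ = 5.50028 × 10^38 m³;  T = 2π √(a³/GM) = 2π × 4.05321 × 10^12 s = 2.54671 × 10^13 s ≈ 8.069 × 10^5 years
(b) 1 − e² = 0.18502;  p = a(1 − e²) = 8.19335 × 10^12 × 0.18502 = 1.51593 × 10^12 m ≈ 1.516 × 10^12 m
(c) vₚ² = GM (2/rₚ − 1/a) = 3.348 × 10^13 × (2.51036 × 10^-12 − 1.2205 × 10^-13) = 79.9605 m²/s²;  vₚ = 8.94206 m/s ≈ 8.942 m/s
(d) e = 0.902763 ≈ 0.9028
(e) a = 8.19335 × 10^12 m ≈ 8.193 × 10^12 m

Final answer:
(a) orbital period T = 8.069 × 10^5 years
(b) semi-latus rectum p = 1.516 × 10^12 m
(c) velocity at periapsis vₚ = 8.942 m/s
(d) eccentricity e = 0.9028
(e) semi-major axis a = 8.193 × 10^12 m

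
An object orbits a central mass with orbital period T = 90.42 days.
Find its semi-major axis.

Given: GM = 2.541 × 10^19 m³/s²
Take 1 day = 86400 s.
T = 90.42 days = 7.81229 × 10^6 s
GM = 2.541 × 10^19 m³/s²
Kepler's third law: a³ = GM T² / (4π²)
T² = 6.10318 × 10^13 s²
a³ = (2.541 × 10^19) × (6.10318 × 10^13) / (4π²) = 3.92827 × 10^31 m³
a = (a³)^(1/3) = 3.39939 × 10^10 m ≈ 33.99 Gm

Final answer: 33.99 Gm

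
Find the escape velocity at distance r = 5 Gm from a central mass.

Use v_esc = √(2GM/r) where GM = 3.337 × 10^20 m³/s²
r = 5 Gm = 5 × 10^9 m
GM = 3.337 × 10^20 m³/s²
2GM/r = 2 × (3.337 × 10^20) / (5 × 10^9) = 1.3348 × 10^11 m²/s²
v_esc = √(2GM/r) = 365349 m/s ≈ 365.3 km/s

Final answer: 365.3 km/s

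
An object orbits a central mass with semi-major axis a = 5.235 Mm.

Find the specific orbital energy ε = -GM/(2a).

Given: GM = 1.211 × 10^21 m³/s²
a = 5.235 Mm = 5.235 × 10^6 m
GM = 1.211 × 10^21 m³/s²
2a = 1.047 × 10^7 m
ε = −GM/(2a) = -1.15664 × 10^14 J/kg ≈ -1.157 × 10^5 GJ/kg

Final answer: -1.157 × 10^5 GJ/kg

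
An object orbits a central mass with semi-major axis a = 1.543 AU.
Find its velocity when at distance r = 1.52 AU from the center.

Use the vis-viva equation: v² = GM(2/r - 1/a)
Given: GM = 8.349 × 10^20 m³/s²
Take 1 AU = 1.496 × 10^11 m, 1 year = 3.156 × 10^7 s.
a = 1.543 AU = 2.30833 × 10^11 m
r = 1.52 AU = 2.27392 × 10^11 m
GM = 8.349 × 10^20 m³/s²
2/r − 1/a = 8.79538 × 10^-12 − 4.33214 × 10^-12 = 4.46324 × 10^-12 m⁻¹
v² = GM (2/r − 1/a) = 3.72636 × 10^9 m²/s²
v = 61043.9 m/s ≈ 12.88 AU/year

Final answer: 12.88 AU/year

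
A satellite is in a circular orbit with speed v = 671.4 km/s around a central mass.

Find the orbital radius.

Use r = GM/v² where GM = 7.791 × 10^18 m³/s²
v = 671.4 km/s = 671400 m/s
GM = 7.791 × 10^18 m³/s²
v² = 4.50778 × 10^11 m²/s²
r = GM/v² = (7.791 × 10^18) / (4.50778 × 10^11) = 1.72835 × 10^7 m ≈ 17.28 Mm

Final answer: 17.28 Mm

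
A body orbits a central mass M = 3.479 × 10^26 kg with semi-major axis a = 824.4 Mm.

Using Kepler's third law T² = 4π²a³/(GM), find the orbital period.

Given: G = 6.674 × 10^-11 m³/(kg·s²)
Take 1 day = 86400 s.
M = 3.479 × 10^26 kg
GM = G × M = 6.674 × 10^-11 × 3.479 × 10^26 = 2.32188 × 10^16 m³/s²
a = 824.4 Mm = 8.244 × 10^8 m
a³ = 5.60291 × 10^26 m³
T = 2π √(a³/GM) = 2π √((5.60291 × 10^26) / (2.32188 × 10^16)) = 2π × 155341 s
T = 976038 s ≈ 11.3 days

Final answer: 11.3 days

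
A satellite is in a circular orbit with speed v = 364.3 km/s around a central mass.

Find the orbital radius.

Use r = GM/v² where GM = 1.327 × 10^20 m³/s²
v = 364.3 km/s = 364300 m/s
GM = 1.327 × 10^20 m³/s²
v² = 1.32714 × 10^11 m²/s²
r = GM/v² = (1.327 × 10^20) / (1.32714 × 10^11) = 9.99891 × 10^8 m ≈ 999.9 Mm

Final answer: 999.9 Mm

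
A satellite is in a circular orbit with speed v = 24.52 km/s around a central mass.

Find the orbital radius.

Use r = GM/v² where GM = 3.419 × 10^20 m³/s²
v = 24.52 km/s = 24520 m/s
GM = 3.419 × 10^20 m³/s²
v² = 6.0123 × 10^8 m²/s²
r = GM/v² = (3.419 × 10^20) / (6.0123 × 10^8) = 5.68667 × 10^11 m ≈ 5.687 × 10^11 m

Final answer: 5.687 × 10^11 m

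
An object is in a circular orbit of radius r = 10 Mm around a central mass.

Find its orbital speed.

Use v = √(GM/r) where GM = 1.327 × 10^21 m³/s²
r = 10 Mm = 1 × 10^7 m
GM = 1.327 × 10^21 m³/s²
GM/r = (1.327 × 10^21) / (1 × 10^7) = 1.327 × 10^14 m²/s²
v = √(GM/r) = 1.15195 × 10^7 m/s ≈ 1.152 × 10^4 km/s

Final answer: 1.152 × 10^4 km/s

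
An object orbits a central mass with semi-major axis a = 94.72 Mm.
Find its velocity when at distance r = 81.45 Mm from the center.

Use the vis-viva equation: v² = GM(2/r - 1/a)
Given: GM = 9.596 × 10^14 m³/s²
a = 94.72 Mm = 9.472 × 10^7 m
r = 81.45 Mm = 8.145 × 10^7 m
GM = 9.596 × 10^14 m³/s²
2/r − 1/a = 2.45549 × 10^-8 − 1.05574 × 10^-8 = 1.39975 × 10^-8 m⁻¹
v² = GM (2/r − 1/a) = 1.3432 × 10^7 m²/s²
v = 3664.97 m/s ≈ 3.665 km/s

Final answer: 3.665 km/s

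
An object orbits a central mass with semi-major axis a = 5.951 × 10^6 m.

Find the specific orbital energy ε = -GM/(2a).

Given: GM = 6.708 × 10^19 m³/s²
a = 5.951 × 10^6 m
GM = 6.708 × 10^19 m³/s²
2a = 1.1902 × 10^7 m
ε = −GM/(2a) = -5.63603 × 10^12 J/kg ≈ -5636 GJ/kg

Final answer: -5636 GJ/kg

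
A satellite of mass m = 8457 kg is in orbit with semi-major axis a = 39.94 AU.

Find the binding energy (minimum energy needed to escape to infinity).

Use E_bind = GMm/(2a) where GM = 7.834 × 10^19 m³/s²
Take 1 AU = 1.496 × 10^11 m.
a = 39.94 AU = 5.97502 × 10^12 m
GM = 7.834 × 10^19 m³/s²
m = 8457 kg
GMm = 7.834 × 10^19 × 8457 = 6.62521 × 10^23 m³·kg/s²
2a = 1.195 × 10^13 m
E_bind = GMm/(2a) = 5.54409 × 10^10 J ≈ 55.44 GJ

Final answer: 55.44 GJ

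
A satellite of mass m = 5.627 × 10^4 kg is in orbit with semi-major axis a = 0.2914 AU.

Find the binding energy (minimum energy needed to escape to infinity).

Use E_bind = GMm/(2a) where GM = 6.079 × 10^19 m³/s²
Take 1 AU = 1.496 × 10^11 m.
a = 0.2914 AU = 4.35934 × 10^10 m
GM = 6.079 × 10^19 m³/s²
m = 5.627 × 10^4 kg
GMm = 6.079 × 10^19 × 56270 = 3.42065 × 10^24 m³·kg/s²
2a = 8.71869 × 10^10 m
E_bind = GMm/(2a) = 3.92336 × 10^13 J ≈ 39.23 TJ

Final answer: 39.23 TJ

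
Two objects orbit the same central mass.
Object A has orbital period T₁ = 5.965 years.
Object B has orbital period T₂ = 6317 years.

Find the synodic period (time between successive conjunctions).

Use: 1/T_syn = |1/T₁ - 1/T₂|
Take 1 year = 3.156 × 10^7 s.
T₁ = 5.965 years = 1.88255 × 10^8 s
T₂ = 6317 years = 1.99365 × 10^11 s
1/T₁ = 5.31193 × 10^-9 s⁻¹
1/T₂ = 5.01594 × 10^-12 s⁻¹
|1/T₁ − 1/T₂| = 5.30692 × 10^-9 s⁻¹
T_syn = 1 / |1/T₁ − 1/T₂| = 1.88433 × 10^8 s ≈ 5.971 years

Final answer: T_syn = 5.971 years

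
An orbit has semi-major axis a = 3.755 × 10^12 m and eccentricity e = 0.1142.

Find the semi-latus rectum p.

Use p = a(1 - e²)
a = 3.755 × 10^12 m
e = 0.1142,  e² = 0.0130416,  1 − e² = 0.986958
p = a(1 − e²) = 3.755 × 10^12 m × 0.986958 = 3.70603 × 10^12 m ≈ 3.706 × 10^12 m

Final answer: p = 3.706 × 10^12 m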